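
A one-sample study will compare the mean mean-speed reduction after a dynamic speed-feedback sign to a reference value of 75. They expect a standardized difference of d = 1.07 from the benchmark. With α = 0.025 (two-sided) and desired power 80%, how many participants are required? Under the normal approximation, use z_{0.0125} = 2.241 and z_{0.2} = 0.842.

n = 9

For a one-sample test: n = ((z_{α/2} + z_β) / d)².
z_{α/2} + z_β = 2.241 + 0.842 = 3.083.
n = (3.083 / 1.07)² = 2.881² = 8.30.
Round up.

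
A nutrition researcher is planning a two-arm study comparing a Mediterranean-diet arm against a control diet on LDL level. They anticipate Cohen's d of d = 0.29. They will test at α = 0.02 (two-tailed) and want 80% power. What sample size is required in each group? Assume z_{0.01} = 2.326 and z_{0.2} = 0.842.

For two independent groups with equal n: n = 2·((z_{α/2} + z_β) / d)².
z_{α/2} + z_β = 2.326 + 0.842 = 3.168.
n = 2 × (3.168 / 0.29)² = 2 × 10.924² = 2 × 119.34 = 238.7.
Round up to the next whole participant.

n = 239 per group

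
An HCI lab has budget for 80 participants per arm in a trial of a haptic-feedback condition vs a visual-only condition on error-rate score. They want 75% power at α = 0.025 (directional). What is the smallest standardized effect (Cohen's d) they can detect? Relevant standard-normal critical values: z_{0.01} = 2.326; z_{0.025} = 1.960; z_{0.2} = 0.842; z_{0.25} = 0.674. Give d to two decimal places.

For two independent groups of n = 80 each: d_min = (z_{α} + z_β)·√(2/n).
z-sum = 1.960 + 0.674 = 2.634.
d_min = 2.634 × √(2/80) = 2.634 × 0.1581 = 0.416.

d_min ≈ 0.42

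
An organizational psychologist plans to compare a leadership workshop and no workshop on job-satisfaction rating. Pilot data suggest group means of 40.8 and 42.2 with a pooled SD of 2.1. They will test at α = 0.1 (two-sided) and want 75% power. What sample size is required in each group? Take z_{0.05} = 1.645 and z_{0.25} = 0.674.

n = 25 per group

Cohen's d = |M₁ − M₂| / SD_pooled = |40.8 − 42.2| / 2.1 = 1.4 / 2.1 = 0.667.
For two independent groups with equal n: n = 2·((z_{α/2} + z_β) / d)².
z_{α/2} + z_β = 1.645 + 0.674 = 2.319.
n = 2 × (2.319 / 0.667)² = 2 × 3.477² = 2 × 12.09 = 24.2.
Round up to the next whole participant.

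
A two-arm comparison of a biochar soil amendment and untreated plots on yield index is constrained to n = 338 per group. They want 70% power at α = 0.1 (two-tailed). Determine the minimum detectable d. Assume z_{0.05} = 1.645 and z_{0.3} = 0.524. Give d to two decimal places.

For two independent groups of n = 338 each: d_min = (z_{α/2} + z_β)·√(2/n).
z-sum = 1.645 + 0.524 = 2.169.
d_min = 2.169 × √(2/338) = 2.169 × 0.0769 = 0.167.

d_min ≈ 0.17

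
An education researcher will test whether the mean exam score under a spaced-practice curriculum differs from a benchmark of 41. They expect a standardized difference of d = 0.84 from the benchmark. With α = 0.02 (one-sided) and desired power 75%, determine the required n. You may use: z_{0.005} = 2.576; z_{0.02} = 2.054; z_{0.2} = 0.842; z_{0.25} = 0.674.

n = 11

For a one-sample test: n = ((z_{α} + z_β) / d)².
z_{α} + z_β = 2.054 + 0.674 = 2.728.
n = (2.728 / 0.84)² = 3.248² = 10.55.
Round up.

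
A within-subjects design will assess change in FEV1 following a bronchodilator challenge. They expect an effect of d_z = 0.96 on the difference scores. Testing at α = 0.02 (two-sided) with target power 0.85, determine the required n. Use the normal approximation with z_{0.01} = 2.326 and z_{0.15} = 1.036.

n = 13 pairs

For a paired (one-sample on differences) test: n = ((z_{α/2} + z_β) / d)².
z_{α/2} + z_β = 2.326 + 1.036 = 3.362.
n = (3.362 / 0.96)² = 3.502² = 12.26.
Round up.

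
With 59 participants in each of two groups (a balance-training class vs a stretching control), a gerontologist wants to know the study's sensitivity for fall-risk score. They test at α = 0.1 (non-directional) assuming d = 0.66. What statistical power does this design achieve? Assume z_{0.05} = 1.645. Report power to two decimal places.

For two equal groups, power = Φ(d·√(n/2) − z_{α/2}).
d·√(n/2) = 0.66 × √(59/2) = 0.66 × 5.431 = 3.585.
z_β = 3.585 − 1.645 = 1.940.
Power = Φ(1.940) = 0.974.

power ≈ 0.97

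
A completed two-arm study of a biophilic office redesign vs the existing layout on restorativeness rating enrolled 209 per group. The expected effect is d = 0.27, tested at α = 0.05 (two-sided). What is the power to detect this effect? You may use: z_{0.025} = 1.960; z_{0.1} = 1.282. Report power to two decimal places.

power ≈ 0.79

For two equal groups, power = Φ(d·√(n/2) − z_{α/2}).
d·√(n/2) = 0.27 × √(209/2) = 0.27 × 10.223 = 2.760.
z_β = 2.760 − 1.960 = 0.800.
Power = Φ(0.800) = 0.788.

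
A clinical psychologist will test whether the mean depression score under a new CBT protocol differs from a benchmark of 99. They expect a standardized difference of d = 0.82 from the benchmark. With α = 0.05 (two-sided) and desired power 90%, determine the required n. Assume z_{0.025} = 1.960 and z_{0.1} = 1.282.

n = 16

For a one-sample test: n = ((z_{α/2} + z_β) / d)².
z_{α/2} + z_β = 1.960 + 1.282 = 3.242.
n = (3.242 / 0.82)² = 3.954² = 15.63.
Round up.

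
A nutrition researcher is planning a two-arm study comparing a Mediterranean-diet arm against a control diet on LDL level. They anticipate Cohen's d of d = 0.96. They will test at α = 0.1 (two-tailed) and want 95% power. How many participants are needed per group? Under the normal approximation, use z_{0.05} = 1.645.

For two independent groups with equal n: n = 2·((z_{α/2} + z_β) / d)².
z_{α/2} + z_β = 1.645 + 1.645 = 3.290.
n = 2 × (3.290 / 0.96)² = 2 × 3.427² = 2 × 11.74 = 23.5.
Round up to the next whole participant.

n = 24 per group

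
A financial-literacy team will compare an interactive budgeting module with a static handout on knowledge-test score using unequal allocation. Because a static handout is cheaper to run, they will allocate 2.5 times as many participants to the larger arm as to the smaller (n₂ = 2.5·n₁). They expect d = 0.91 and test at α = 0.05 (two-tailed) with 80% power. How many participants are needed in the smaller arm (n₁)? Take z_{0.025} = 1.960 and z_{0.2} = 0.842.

n₁ = 14

With allocation ratio k = n₂/n₁ = 2.5, Var(x̄₁−x̄₂) = σ²(1/n₁ + 1/(k·n₁)) = σ²·(k+1)/(k·n₁).
So n₁ = (1 + 1/k)·((z_{α/2} + z_β)/d)² = 1.400 × (2.802/0.91)².
n₁ = 1.400 × 9.48 = 13.3.
Round up: n₁ = 14, giving n₂ = 2.5 × 14 = 35.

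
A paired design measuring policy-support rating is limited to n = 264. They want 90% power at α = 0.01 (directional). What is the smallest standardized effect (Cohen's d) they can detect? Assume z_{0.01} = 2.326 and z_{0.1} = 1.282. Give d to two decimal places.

For a single sample (or paired design) of n = 264: d_min = (z_{α} + z_β)/√n.
z-sum = 2.326 + 1.282 = 3.608.
d_min = 3.608 / √264 = 3.608 / 16.248 = 0.222.

d_min ≈ 0.22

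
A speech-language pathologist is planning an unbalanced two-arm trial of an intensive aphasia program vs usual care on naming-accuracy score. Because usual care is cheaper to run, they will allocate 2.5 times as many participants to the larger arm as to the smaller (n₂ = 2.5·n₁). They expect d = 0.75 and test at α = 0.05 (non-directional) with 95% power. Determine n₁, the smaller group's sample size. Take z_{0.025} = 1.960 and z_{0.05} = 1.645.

With allocation ratio k = n₂/n₁ = 2.5, Var(x̄₁−x̄₂) = σ²(1/n₁ + 1/(k·n₁)) = σ²·(k+1)/(k·n₁).
So n₁ = (1 + 1/k)·((z_{α/2} + z_β)/d)² = 1.400 × (3.605/0.75)².
n₁ = 1.400 × 23.10 = 32.3.
Round up: n₁ = 33, giving n₂ = ⌈2.5 × 33⌉ = ⌈82.5⌉ = 83.

n₁ = 33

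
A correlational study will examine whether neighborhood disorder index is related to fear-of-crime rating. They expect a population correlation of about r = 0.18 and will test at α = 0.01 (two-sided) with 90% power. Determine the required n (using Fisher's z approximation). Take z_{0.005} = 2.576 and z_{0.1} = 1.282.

Fisher's z: C = ½·ln((1+r)/(1−r)) = ½·ln(1.4390) = 0.1820.
n = ((z_{α/2} + z_β)/C)² + 3.
(2.576 + 1.282) / 0.1820 = 3.858 / 0.1820 = 21.198.
n = 21.198² + 3 = 449.35 + 3 = 452.3.
Round up.

n = 453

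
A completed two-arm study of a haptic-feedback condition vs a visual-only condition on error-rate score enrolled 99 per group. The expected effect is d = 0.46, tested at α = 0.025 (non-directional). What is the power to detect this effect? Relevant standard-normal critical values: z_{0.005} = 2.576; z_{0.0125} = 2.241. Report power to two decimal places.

For two equal groups, power = Φ(d·√(n/2) − z_{α/2}).
d·√(n/2) = 0.46 × √(99/2) = 0.46 × 7.036 = 3.236.
z_β = 3.236 − 2.241 = 0.995.
Power = Φ(0.995) = 0.840.

power ≈ 0.84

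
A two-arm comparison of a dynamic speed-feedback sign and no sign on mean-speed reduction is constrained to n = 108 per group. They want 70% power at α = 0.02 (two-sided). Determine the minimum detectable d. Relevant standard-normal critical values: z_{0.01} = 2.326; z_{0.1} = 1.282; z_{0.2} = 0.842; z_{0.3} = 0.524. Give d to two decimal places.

For two independent groups of n = 108 each: d_min = (z_{α/2} + z_β)·√(2/n).
z-sum = 2.326 + 0.524 = 2.850.
d_min = 2.850 × √(2/108) = 2.850 × 0.1361 = 0.388.

d_min ≈ 0.39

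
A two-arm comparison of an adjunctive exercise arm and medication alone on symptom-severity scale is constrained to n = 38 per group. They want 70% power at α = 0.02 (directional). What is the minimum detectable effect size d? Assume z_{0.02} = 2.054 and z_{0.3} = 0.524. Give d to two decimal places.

d_min ≈ 0.59

For two independent groups of n = 38 each: d_min = (z_{α} + z_β)·√(2/n).
z-sum = 2.054 + 0.524 = 2.578.
d_min = 2.578 × √(2/38) = 2.578 × 0.2294 = 0.591.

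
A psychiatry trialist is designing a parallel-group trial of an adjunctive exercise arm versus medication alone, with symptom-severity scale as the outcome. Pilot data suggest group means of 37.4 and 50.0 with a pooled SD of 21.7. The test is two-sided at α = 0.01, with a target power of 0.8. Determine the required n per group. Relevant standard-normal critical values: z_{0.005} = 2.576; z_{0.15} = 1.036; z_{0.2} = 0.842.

Cohen's d = |M₁ − M₂| / SD_pooled = |37.4 − 50.0| / 21.7 = 12.6 / 21.7 = 0.581.
For two independent groups with equal n: n = 2·((z_{α/2} + z_β) / d)².
z_{α/2} + z_β = 2.576 + 0.842 = 3.418.
n = 2 × (3.418 / 0.581)² = 2 × 5.883² = 2 × 34.61 = 69.2.
Round up to the next whole participant.

n = 70 per group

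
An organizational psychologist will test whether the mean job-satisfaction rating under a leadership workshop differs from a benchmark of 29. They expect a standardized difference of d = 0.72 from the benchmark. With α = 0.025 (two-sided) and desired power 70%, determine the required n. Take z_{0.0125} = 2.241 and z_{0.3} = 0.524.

For a one-sample test: n = ((z_{α/2} + z_β) / d)².
z_{α/2} + z_β = 2.241 + 0.524 = 2.765.
n = (2.765 / 0.72)² = 3.840² = 14.75.
Round up.

n = 15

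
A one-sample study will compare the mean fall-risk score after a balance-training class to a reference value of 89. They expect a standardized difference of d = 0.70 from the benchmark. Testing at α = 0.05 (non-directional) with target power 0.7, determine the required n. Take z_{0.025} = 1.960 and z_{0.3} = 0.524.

For a one-sample test: n = ((z_{α/2} + z_β) / d)².
z_{α/2} + z_β = 1.960 + 0.524 = 2.484.
n = (2.484 / 0.70)² = 3.549² = 12.59.
Round up.

n = 13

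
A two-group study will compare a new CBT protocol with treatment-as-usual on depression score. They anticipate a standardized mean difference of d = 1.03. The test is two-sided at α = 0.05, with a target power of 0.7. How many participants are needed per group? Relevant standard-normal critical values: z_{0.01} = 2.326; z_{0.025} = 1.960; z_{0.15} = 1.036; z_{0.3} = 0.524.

n = 12 per group

For two independent groups with equal n: n = 2·((z_{α/2} + z_β) / d)².
z_{α/2} + z_β = 1.960 + 0.524 = 2.484.
n = 2 × (2.484 / 1.03)² = 2 × 2.412² = 2 × 5.82 = 11.6.
Round up to the next whole participant.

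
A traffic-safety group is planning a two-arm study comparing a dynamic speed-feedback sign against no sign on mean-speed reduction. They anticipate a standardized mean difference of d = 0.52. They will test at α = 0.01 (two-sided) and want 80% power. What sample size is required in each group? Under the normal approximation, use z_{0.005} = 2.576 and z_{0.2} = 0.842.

n = 87 per group

For two independent groups with equal n: n = 2·((z_{α/2} + z_β) / d)².
z_{α/2} + z_β = 2.576 + 0.842 = 3.418.
n = 2 × (3.418 / 0.52)² = 2 × 6.573² = 2 × 43.21 = 86.4.
Round up to the next whole participant.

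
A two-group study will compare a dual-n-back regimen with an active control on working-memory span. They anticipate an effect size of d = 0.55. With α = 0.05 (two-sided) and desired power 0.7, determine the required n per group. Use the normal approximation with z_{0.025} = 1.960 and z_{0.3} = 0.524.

For two independent groups with equal n: n = 2·((z_{α/2} + z_β) / d)².
z_{α/2} + z_β = 1.960 + 0.524 = 2.484.
n = 2 × (2.484 / 0.55)² = 2 × 4.516² = 2 × 20.40 = 40.8.
Round up to the next whole participant.

n = 41 per group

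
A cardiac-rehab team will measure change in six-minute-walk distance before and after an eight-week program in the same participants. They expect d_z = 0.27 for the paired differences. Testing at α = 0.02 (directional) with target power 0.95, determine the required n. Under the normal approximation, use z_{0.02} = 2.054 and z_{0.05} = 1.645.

n = 188 pairs

For a paired (one-sample on differences) test: n = ((z_{α} + z_β) / d)².
z_{α} + z_β = 2.054 + 1.645 = 3.699.
n = (3.699 / 0.27)² = 13.700² = 187.69.
Round up.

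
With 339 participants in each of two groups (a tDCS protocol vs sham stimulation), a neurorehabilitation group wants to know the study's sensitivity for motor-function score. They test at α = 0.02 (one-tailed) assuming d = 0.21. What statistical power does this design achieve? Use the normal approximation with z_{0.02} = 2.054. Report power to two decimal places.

power ≈ 0.75

For two equal groups, power = Φ(d·√(n/2) − z_{α}).
d·√(n/2) = 0.21 × √(339/2) = 0.21 × 13.019 = 2.734.
z_β = 2.734 − 2.054 = 0.680.
Power = Φ(0.680) = 0.752.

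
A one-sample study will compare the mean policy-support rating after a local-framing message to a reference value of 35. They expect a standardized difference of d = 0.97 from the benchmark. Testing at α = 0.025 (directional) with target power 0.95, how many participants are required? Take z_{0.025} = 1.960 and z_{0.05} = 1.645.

n = 14

For a one-sample test: n = ((z_{α} + z_β) / d)².
z_{α} + z_β = 1.960 + 1.645 = 3.605.
n = (3.605 / 0.97)² = 3.716² = 13.81.
Round up.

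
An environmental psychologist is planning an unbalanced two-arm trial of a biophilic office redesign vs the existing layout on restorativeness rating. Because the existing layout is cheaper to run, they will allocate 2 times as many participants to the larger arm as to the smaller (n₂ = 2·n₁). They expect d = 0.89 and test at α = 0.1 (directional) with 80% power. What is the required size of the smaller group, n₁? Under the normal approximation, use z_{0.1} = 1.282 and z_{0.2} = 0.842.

With allocation ratio k = n₂/n₁ = 2, Var(x̄₁−x̄₂) = σ²(1/n₁ + 1/(k·n₁)) = σ²·(k+1)/(k·n₁).
So n₁ = (1 + 1/k)·((z_{α} + z_β)/d)² = 1.500 × (2.124/0.89)².
n₁ = 1.500 × 5.70 = 8.5.
Round up: n₁ = 9, giving n₂ = 2 × 9 = 18.

n₁ = 9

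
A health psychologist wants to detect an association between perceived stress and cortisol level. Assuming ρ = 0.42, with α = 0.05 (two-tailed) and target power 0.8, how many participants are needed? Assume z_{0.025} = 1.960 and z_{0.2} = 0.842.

n = 43

Fisher's z: C = ½·ln((1+r)/(1−r)) = ½·ln(2.4483) = 0.4477.
n = ((z_{α/2} + z_β)/C)² + 3.
(1.960 + 0.842) / 0.4477 = 2.802 / 0.4477 = 6.259.
n = 6.259² + 3 = 39.17 + 3 = 42.2.
Round up.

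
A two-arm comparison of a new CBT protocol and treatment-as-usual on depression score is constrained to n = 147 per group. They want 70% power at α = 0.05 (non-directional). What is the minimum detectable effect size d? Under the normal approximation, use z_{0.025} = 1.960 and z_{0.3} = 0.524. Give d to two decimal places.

For two independent groups of n = 147 each: d_min = (z_{α/2} + z_β)·√(2/n).
z-sum = 1.960 + 0.524 = 2.484.
d_min = 2.484 × √(2/147) = 2.484 × 0.1166 = 0.290.

d_min ≈ 0.29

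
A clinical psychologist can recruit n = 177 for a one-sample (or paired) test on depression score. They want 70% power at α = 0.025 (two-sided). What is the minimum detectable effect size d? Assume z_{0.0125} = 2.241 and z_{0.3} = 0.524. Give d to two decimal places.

d_min ≈ 0.21

For a single sample (or paired design) of n = 177: d_min = (z_{α/2} + z_β)/√n.
z-sum = 2.241 + 0.524 = 2.765.
d_min = 2.765 / √177 = 2.765 / 13.304 = 0.208.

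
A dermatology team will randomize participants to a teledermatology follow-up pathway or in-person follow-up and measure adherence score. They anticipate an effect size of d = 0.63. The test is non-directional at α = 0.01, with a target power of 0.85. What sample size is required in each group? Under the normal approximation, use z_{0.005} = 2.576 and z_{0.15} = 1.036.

For two independent groups with equal n: n = 2·((z_{α/2} + z_β) / d)².
z_{α/2} + z_β = 2.576 + 1.036 = 3.612.
n = 2 × (3.612 / 0.63)² = 2 × 5.733² = 2 × 32.87 = 65.7.
Round up to the next whole participant.

n = 66 per group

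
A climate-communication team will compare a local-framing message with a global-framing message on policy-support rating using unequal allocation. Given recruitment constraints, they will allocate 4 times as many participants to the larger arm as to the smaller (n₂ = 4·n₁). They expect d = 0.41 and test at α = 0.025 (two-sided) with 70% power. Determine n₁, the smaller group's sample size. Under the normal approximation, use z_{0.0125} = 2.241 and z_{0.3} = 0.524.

n₁ = 57

With allocation ratio k = n₂/n₁ = 4, Var(x̄₁−x̄₂) = σ²(1/n₁ + 1/(k·n₁)) = σ²·(k+1)/(k·n₁).
So n₁ = (1 + 1/k)·((z_{α/2} + z_β)/d)² = 1.250 × (2.765/0.41)².
n₁ = 1.250 × 45.48 = 56.9.
Round up: n₁ = 57, giving n₂ = 4 × 57 = 228.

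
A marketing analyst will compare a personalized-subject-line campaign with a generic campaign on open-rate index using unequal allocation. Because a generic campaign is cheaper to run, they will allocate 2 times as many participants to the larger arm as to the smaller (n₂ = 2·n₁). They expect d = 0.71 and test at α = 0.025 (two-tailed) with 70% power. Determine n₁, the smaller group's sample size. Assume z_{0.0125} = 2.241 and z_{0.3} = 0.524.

n₁ = 23

With allocation ratio k = n₂/n₁ = 2, Var(x̄₁−x̄₂) = σ²(1/n₁ + 1/(k·n₁)) = σ²·(k+1)/(k·n₁).
So n₁ = (1 + 1/k)·((z_{α/2} + z_β)/d)² = 1.500 × (2.765/0.71)².
n₁ = 1.500 × 15.17 = 22.7.
Round up: n₁ = 23, giving n₂ = 2 × 23 = 46.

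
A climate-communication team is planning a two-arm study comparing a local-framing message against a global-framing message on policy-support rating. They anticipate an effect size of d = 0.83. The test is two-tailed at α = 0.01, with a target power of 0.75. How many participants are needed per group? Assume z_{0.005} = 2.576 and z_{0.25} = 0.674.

n = 31 per group

For two independent groups with equal n: n = 2·((z_{α/2} + z_β) / d)².
z_{α/2} + z_β = 2.576 + 0.674 = 3.250.
n = 2 × (3.250 / 0.83)² = 2 × 3.916² = 2 × 15.33 = 30.7.
Round up to the next whole participant.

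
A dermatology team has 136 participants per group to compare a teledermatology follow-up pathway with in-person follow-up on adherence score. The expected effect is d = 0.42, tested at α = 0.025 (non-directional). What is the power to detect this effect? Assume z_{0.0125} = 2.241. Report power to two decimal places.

power ≈ 0.89

For two equal groups, power = Φ(d·√(n/2) − z_{α/2}).
d·√(n/2) = 0.42 × √(136/2) = 0.42 × 8.246 = 3.463.
z_β = 3.463 − 2.241 = 1.222.
Power = Φ(1.222) = 0.889.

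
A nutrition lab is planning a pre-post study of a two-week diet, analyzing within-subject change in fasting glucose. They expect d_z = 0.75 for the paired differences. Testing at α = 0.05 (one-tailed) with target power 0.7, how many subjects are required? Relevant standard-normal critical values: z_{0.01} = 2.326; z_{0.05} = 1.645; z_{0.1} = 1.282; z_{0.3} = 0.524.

For a paired (one-sample on differences) test: n = ((z_{α} + z_β) / d)².
z_{α} + z_β = 1.645 + 0.524 = 2.169.
n = (2.169 / 0.75)² = 2.892² = 8.36.
Round up.

n = 9 pairs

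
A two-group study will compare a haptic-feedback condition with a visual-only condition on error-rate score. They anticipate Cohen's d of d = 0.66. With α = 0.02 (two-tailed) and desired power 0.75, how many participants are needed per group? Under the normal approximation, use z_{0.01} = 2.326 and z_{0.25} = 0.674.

For two independent groups with equal n: n = 2·((z_{α/2} + z_β) / d)².
z_{α/2} + z_β = 2.326 + 0.674 = 3.000.
n = 2 × (3.000 / 0.66)² = 2 × 4.545² = 2 × 20.66 = 41.3.
Round up to the next whole participant.

n = 42 per group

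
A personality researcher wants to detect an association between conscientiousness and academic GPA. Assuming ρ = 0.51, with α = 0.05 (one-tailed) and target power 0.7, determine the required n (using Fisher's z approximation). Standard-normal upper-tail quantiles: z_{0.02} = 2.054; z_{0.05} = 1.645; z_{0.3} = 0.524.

Fisher's z: C = ½·ln((1+r)/(1−r)) = ½·ln(3.0816) = 0.5627.
n = ((z_{α} + z_β)/C)² + 3.
(1.645 + 0.524) / 0.5627 = 2.169 / 0.5627 = 3.855.
n = 3.855² + 3 = 14.86 + 3 = 17.9.
Round up.

n = 18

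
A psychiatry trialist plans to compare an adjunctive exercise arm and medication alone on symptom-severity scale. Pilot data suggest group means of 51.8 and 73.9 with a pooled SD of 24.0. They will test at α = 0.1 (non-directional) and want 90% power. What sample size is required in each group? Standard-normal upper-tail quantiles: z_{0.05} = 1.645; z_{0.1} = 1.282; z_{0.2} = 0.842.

n = 21 per group

Cohen's d = |M₁ − M₂| / SD_pooled = |51.8 − 73.9| / 24.0 = 22.1 / 24.0 = 0.921.
For two independent groups with equal n: n = 2·((z_{α/2} + z_β) / d)².
z_{α/2} + z_β = 1.645 + 1.282 = 2.927.
n = 2 × (2.927 / 0.921)² = 2 × 3.178² = 2 × 10.10 = 20.2.
Round up to the next whole participant.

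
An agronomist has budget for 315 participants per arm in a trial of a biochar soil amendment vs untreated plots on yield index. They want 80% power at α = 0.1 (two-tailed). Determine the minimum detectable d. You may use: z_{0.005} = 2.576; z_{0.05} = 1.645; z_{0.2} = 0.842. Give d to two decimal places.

d_min ≈ 0.20

For two independent groups of n = 315 each: d_min = (z_{α/2} + z_β)·√(2/n).
z-sum = 1.645 + 0.842 = 2.487.
d_min = 2.487 × √(2/315) = 2.487 × 0.0797 = 0.198.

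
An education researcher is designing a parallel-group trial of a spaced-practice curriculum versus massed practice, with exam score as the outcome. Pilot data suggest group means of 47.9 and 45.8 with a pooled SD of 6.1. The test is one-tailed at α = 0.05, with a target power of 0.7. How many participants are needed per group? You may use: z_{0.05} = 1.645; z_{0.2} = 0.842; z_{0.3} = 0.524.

Cohen's d = |M₁ − M₂| / SD_pooled = |47.9 − 45.8| / 6.1 = 2.1 / 6.1 = 0.344.
For two independent groups with equal n: n = 2·((z_{α} + z_β) / d)².
z_{α} + z_β = 1.645 + 0.524 = 2.169.
n = 2 × (2.169 / 0.344)² = 2 × 6.305² = 2 × 39.76 = 79.5.
Round up to the next whole participant.

n = 80 per group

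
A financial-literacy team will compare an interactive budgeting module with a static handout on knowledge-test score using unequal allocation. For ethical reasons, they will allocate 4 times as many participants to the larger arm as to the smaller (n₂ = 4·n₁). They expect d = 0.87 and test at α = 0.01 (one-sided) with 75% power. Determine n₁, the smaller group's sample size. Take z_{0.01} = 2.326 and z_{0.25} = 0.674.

With allocation ratio k = n₂/n₁ = 4, Var(x̄₁−x̄₂) = σ²(1/n₁ + 1/(k·n₁)) = σ²·(k+1)/(k·n₁).
So n₁ = (1 + 1/k)·((z_{α} + z_β)/d)² = 1.250 × (3.000/0.87)².
n₁ = 1.250 × 11.89 = 14.9.
Round up: n₁ = 15, giving n₂ = 4 × 15 = 60.

n₁ = 15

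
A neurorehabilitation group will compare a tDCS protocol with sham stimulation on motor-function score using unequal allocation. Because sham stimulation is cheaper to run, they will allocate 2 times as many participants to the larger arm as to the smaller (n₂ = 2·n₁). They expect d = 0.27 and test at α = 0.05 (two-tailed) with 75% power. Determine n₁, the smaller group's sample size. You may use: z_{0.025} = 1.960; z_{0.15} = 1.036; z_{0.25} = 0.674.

With allocation ratio k = n₂/n₁ = 2, Var(x̄₁−x̄₂) = σ²(1/n₁ + 1/(k·n₁)) = σ²·(k+1)/(k·n₁).
So n₁ = (1 + 1/k)·((z_{α/2} + z_β)/d)² = 1.500 × (2.634/0.27)².
n₁ = 1.500 × 95.17 = 142.8.
Round up: n₁ = 143, giving n₂ = 2 × 143 = 286.

n₁ = 143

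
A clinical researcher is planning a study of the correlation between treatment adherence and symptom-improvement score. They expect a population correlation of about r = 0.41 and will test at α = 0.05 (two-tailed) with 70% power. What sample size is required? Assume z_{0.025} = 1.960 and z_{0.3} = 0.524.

n = 36

Fisher's z: C = ½·ln((1+r)/(1−r)) = ½·ln(2.3898) = 0.4356.
n = ((z_{α/2} + z_β)/C)² + 3.
(1.960 + 0.524) / 0.4356 = 2.484 / 0.4356 = 5.702.
n = 5.702² + 3 = 32.52 + 3 = 35.5.
Round up.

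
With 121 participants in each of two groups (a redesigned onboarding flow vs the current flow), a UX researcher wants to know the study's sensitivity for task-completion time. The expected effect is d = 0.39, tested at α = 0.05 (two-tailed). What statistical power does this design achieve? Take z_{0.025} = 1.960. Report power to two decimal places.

For two equal groups, power = Φ(d·√(n/2) − z_{α/2}).
d·√(n/2) = 0.39 × √(121/2) = 0.39 × 7.778 = 3.033.
z_β = 3.033 − 1.960 = 1.073.
Power = Φ(1.073) = 0.858.

power ≈ 0.86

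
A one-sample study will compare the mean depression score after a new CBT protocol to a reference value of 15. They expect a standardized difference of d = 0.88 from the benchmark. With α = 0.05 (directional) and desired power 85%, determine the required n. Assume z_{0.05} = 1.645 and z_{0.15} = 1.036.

n = 10

For a one-sample test: n = ((z_{α} + z_β) / d)².
z_{α} + z_β = 1.645 + 1.036 = 2.681.
n = (2.681 / 0.88)² = 3.047² = 9.28.
Round up.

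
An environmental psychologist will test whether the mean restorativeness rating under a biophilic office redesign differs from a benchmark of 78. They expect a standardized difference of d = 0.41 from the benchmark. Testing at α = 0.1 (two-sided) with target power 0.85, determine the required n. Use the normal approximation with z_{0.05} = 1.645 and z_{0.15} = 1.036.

n = 43

For a one-sample test: n = ((z_{α/2} + z_β) / d)².
z_{α/2} + z_β = 1.645 + 1.036 = 2.681.
n = (2.681 / 0.41)² = 6.539² = 42.76.
Round up.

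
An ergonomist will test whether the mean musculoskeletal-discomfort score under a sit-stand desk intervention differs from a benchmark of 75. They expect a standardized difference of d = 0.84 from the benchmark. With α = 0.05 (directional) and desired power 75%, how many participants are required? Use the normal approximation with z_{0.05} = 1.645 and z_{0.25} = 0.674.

For a one-sample test: n = ((z_{α} + z_β) / d)².
z_{α} + z_β = 1.645 + 0.674 = 2.319.
n = (2.319 / 0.84)² = 2.761² = 7.62.
Round up.

n = 8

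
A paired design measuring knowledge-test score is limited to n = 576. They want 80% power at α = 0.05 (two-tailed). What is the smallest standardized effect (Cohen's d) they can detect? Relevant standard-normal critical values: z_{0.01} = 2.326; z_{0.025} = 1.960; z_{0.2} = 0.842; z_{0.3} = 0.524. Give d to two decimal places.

For a single sample (or paired design) of n = 576: d_min = (z_{α/2} + z_β)/√n.
z-sum = 1.960 + 0.842 = 2.802.
d_min = 2.802 / √576 = 2.802 / 24.000 = 0.117.

d_min ≈ 0.12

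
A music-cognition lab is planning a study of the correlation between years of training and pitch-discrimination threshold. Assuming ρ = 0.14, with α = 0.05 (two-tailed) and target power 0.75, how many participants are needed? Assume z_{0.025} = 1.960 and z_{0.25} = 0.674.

n = 353

Fisher's z: C = ½·ln((1+r)/(1−r)) = ½·ln(1.3256) = 0.1409.
n = ((z_{α/2} + z_β)/C)² + 3.
(1.960 + 0.674) / 0.1409 = 2.634 / 0.1409 = 18.694.
n = 18.694² + 3 = 349.47 + 3 = 352.5.
Round up.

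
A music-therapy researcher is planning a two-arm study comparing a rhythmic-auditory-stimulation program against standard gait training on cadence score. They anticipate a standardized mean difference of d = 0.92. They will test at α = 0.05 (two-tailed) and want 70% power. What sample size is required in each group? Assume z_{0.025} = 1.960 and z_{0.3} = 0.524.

For two independent groups with equal n: n = 2·((z_{α/2} + z_β) / d)².
z_{α/2} + z_β = 1.960 + 0.524 = 2.484.
n = 2 × (2.484 / 0.92)² = 2 × 2.700² = 2 × 7.29 = 14.6.
Round up to the next whole participant.

n = 15 per group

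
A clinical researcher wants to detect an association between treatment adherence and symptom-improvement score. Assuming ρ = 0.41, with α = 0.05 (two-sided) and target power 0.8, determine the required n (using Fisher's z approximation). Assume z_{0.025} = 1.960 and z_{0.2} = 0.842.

Fisher's z: C = ½·ln((1+r)/(1−r)) = ½·ln(2.3898) = 0.4356.
n = ((z_{α/2} + z_β)/C)² + 3.
(1.960 + 0.842) / 0.4356 = 2.802 / 0.4356 = 6.433.
n = 6.433² + 3 = 41.38 + 3 = 44.4.
Round up.

n = 45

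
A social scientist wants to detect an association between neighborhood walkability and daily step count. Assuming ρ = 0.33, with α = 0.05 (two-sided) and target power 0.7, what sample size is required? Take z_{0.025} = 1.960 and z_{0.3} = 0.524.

n = 56

Fisher's z: C = ½·ln((1+r)/(1−r)) = ½·ln(1.9851) = 0.3428.
n = ((z_{α/2} + z_β)/C)² + 3.
(1.960 + 0.524) / 0.3428 = 2.484 / 0.3428 = 7.246.
n = 7.246² + 3 = 52.51 + 3 = 55.5.
Round up.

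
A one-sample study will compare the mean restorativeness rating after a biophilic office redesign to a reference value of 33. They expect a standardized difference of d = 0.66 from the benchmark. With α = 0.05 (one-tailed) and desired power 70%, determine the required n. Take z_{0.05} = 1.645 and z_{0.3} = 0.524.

n = 11

For a one-sample test: n = ((z_{α} + z_β) / d)².
z_{α} + z_β = 1.645 + 0.524 = 2.169.
n = (2.169 / 0.66)² = 3.286² = 10.80.
Round up.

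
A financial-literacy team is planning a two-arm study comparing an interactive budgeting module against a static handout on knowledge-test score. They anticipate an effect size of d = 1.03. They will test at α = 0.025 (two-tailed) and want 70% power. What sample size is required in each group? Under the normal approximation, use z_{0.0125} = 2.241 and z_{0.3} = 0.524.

For two independent groups with equal n: n = 2·((z_{α/2} + z_β) / d)².
z_{α/2} + z_β = 2.241 + 0.524 = 2.765.
n = 2 × (2.765 / 1.03)² = 2 × 2.684² = 2 × 7.21 = 14.4.
Round up to the next whole participant.

n = 15 per group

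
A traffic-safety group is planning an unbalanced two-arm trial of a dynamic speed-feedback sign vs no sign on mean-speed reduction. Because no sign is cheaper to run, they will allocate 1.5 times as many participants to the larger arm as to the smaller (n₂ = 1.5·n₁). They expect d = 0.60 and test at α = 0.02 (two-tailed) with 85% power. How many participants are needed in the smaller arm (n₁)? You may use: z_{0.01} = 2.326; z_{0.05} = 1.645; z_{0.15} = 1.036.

n₁ = 53

With allocation ratio k = n₂/n₁ = 1.5, Var(x̄₁−x̄₂) = σ²(1/n₁ + 1/(k·n₁)) = σ²·(k+1)/(k·n₁).
So n₁ = (1 + 1/k)·((z_{α/2} + z_β)/d)² = 1.667 × (3.362/0.60)².
n₁ = 1.667 × 31.40 = 52.3.
Round up: n₁ = 53, giving n₂ = ⌈1.5 × 53⌉ = ⌈79.5⌉ = 80.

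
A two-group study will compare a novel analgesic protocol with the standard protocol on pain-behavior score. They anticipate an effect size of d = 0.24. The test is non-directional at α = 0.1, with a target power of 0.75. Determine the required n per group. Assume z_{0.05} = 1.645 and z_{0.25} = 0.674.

For two independent groups with equal n: n = 2·((z_{α/2} + z_β) / d)².
z_{α/2} + z_β = 1.645 + 0.674 = 2.319.
n = 2 × (2.319 / 0.24)² = 2 × 9.662² = 2 × 93.36 = 186.7.
Round up to the next whole participant.

n = 187 per group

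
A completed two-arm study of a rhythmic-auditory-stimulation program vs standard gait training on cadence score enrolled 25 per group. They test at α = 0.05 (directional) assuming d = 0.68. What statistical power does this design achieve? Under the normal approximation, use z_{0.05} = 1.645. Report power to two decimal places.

power ≈ 0.78

For two equal groups, power = Φ(d·√(n/2) − z_{α}).
d·√(n/2) = 0.68 × √(25/2) = 0.68 × 3.536 = 2.404.
z_β = 2.404 − 1.645 = 0.759.
Power = Φ(0.759) = 0.776.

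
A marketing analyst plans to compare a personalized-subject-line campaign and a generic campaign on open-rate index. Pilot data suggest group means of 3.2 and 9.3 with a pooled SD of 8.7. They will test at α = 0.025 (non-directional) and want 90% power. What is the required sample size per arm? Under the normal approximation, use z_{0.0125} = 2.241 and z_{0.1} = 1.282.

n = 51 per group

Cohen's d = |M₁ − M₂| / SD_pooled = |3.2 − 9.3| / 8.7 = 6.1 / 8.7 = 0.701.
For two independent groups with equal n: n = 2·((z_{α/2} + z_β) / d)².
z_{α/2} + z_β = 2.241 + 1.282 = 3.523.
n = 2 × (3.523 / 0.701)² = 2 × 5.026² = 2 × 25.26 = 50.5.
Round up to the next whole participant.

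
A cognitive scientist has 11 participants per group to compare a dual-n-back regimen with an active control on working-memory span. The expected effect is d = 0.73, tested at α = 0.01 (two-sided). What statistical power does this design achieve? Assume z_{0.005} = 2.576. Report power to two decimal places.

For two equal groups, power = Φ(d·√(n/2) − z_{α/2}).
d·√(n/2) = 0.73 × √(11/2) = 0.73 × 2.345 = 1.712.
z_β = 1.712 − 2.576 = -0.864.
Power = Φ(-0.864) = 0.194.

power ≈ 0.19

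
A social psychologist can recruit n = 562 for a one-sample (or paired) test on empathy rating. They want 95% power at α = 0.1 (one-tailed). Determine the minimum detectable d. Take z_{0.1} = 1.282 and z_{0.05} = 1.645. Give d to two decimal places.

For a single sample (or paired design) of n = 562: d_min = (z_{α} + z_β)/√n.
z-sum = 1.282 + 1.645 = 2.927.
d_min = 2.927 / √562 = 2.927 / 23.707 = 0.123.

d_min ≈ 0.12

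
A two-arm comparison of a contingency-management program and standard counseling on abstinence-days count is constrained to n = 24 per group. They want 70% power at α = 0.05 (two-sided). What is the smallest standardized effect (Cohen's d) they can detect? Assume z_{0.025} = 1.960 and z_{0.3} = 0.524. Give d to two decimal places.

d_min ≈ 0.72

For two independent groups of n = 24 each: d_min = (z_{α/2} + z_β)·√(2/n).
z-sum = 1.960 + 0.524 = 2.484.
d_min = 2.484 × √(2/24) = 2.484 × 0.2887 = 0.717.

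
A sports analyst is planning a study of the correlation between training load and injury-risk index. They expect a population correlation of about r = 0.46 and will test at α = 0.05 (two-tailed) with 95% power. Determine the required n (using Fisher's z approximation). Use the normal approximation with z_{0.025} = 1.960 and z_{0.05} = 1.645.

n = 56

Fisher's z: C = ½·ln((1+r)/(1−r)) = ½·ln(2.7037) = 0.4973.
n = ((z_{α/2} + z_β)/C)² + 3.
(1.960 + 1.645) / 0.4973 = 3.605 / 0.4973 = 7.249.
n = 7.249² + 3 = 52.55 + 3 = 55.6.
Round up.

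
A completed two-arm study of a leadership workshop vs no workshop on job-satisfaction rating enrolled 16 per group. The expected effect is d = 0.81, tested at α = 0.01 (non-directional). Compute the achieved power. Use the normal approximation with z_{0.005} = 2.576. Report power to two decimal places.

power ≈ 0.39

For two equal groups, power = Φ(d·√(n/2) − z_{α/2}).
d·√(n/2) = 0.81 × √(16/2) = 0.81 × 2.828 = 2.291.
z_β = 2.291 − 2.576 = -0.285.
Power = Φ(-0.285) = 0.388.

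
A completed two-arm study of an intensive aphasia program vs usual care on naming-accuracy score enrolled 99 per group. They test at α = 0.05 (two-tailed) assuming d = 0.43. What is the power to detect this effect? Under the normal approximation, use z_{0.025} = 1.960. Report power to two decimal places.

power ≈ 0.86

For two equal groups, power = Φ(d·√(n/2) − z_{α/2}).
d·√(n/2) = 0.43 × √(99/2) = 0.43 × 7.036 = 3.025.
z_β = 3.025 − 1.960 = 1.065.
Power = Φ(1.065) = 0.857.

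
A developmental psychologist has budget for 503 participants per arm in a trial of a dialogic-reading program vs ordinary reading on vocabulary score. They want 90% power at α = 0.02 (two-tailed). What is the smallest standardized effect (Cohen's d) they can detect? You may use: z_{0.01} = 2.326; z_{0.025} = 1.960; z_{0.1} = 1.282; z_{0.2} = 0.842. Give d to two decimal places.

d_min ≈ 0.23

For two independent groups of n = 503 each: d_min = (z_{α/2} + z_β)·√(2/n).
z-sum = 2.326 + 1.282 = 3.608.
d_min = 3.608 × √(2/503) = 3.608 × 0.0631 = 0.228.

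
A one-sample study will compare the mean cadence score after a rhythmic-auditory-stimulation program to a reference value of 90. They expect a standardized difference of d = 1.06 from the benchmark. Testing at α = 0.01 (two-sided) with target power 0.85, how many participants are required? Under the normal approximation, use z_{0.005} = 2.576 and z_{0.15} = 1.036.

n = 12

For a one-sample test: n = ((z_{α/2} + z_β) / d)².
z_{α/2} + z_β = 2.576 + 1.036 = 3.612.
n = (3.612 / 1.06)² = 3.408² = 11.61.
Round up.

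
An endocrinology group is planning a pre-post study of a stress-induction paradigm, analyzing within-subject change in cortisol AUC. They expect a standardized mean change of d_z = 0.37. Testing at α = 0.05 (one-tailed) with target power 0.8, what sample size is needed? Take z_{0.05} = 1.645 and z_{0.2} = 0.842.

n = 46 pairs

For a paired (one-sample on differences) test: n = ((z_{α} + z_β) / d)².
z_{α} + z_β = 1.645 + 0.842 = 2.487.
n = (2.487 / 0.37)² = 6.722² = 45.18.
Round up.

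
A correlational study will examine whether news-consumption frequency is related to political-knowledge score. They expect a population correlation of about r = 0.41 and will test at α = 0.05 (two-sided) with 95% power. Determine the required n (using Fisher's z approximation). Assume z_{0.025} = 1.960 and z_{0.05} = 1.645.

Fisher's z: C = ½·ln((1+r)/(1−r)) = ½·ln(2.3898) = 0.4356.
n = ((z_{α/2} + z_β)/C)² + 3.
(1.960 + 1.645) / 0.4356 = 3.605 / 0.4356 = 8.276.
n = 8.276² + 3 = 68.49 + 3 = 71.5.
Round up.

n = 72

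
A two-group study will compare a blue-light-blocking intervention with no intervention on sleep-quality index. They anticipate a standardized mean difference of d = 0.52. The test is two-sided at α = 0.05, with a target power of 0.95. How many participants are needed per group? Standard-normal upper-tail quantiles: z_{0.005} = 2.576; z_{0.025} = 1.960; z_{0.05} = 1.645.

n = 97 per group

For two independent groups with equal n: n = 2·((z_{α/2} + z_β) / d)².
z_{α/2} + z_β = 1.960 + 1.645 = 3.605.
n = 2 × (3.605 / 0.52)² = 2 × 6.933² = 2 × 48.06 = 96.1.
Round up to the next whole participant.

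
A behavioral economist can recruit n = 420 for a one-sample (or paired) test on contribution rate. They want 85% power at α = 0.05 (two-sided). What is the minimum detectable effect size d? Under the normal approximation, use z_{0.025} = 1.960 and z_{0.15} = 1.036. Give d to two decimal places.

d_min ≈ 0.15

For a single sample (or paired design) of n = 420: d_min = (z_{α/2} + z_β)/√n.
z-sum = 1.960 + 1.036 = 2.996.
d_min = 2.996 / √420 = 2.996 / 20.494 = 0.146.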